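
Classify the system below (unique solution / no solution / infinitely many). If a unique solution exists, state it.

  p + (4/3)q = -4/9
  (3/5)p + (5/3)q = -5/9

Row-reduce the augmented matrix:
R2 ← R2 − 3/5·R1.
R2 ← R2 / (13/15).
R1 ← R1 − 4/3·R2.
Reading off the reduced rows gives p = 0, q = -1/3.

p = 0, q = -1/3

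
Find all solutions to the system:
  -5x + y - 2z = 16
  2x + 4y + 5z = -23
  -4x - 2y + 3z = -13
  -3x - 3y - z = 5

Row-reduce the augmented matrix:
R1 ← R1 / (-5).
R2 ← R2 − 2·R1.
R3 ← R3 + 4·R1.
R4 ← R4 + 3·R1.
R2 ← R2 / (22/5).
R1 ← R1 + 1/5·R2.
R3 ← R3 + 14/5·R2.
R4 ← R4 + 18/5·R2.
R3 ← R3 / (80/11).
R1 ← R1 − 13/22·R3.
R2 ← R2 − 21/22·R3.
R4 ← R4 − 40/11·R3.
R4 reduces to 0 = 0, so the extra equation is consistent.
Reading off the reduced rows gives x = -1, y = 1, z = -5.

x = -1, y = 1, z = -5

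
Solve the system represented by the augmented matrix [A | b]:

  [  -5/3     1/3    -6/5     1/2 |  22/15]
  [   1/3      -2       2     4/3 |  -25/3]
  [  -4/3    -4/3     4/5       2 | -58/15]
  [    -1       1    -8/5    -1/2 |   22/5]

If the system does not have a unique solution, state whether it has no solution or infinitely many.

Row-reduce:
R1 ← R1 / (-5/3).
R2 ← R2 − 1/3·R1.
R3 ← R3 + 4/3·R1.
R4 ← R4 + 1·R1.
R2 ← R2 / (-29/15).
R1 ← R1 + 1/5·R2.
R3 ← R3 + 8/5·R2.
R4 ← R4 − 4/5·R2.
R3 ← R3 / (44/145).
R1 ← R1 − 78/145·R3.
R2 ← R2 + 132/145·R3.
R4 ← R4 + 22/145·R3.
Row 4 reduces to 0 = 1, a contradiction. The system is inconsistent.

no solution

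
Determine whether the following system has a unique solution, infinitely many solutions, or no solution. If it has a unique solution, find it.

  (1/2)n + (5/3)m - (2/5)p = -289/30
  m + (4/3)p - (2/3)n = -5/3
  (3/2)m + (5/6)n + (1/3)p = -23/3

m = -5, n = -1, p = 2

Row-reduce the augmented matrix:
R1 ← R1 / (5/3).
R2 ← R2 − 1·R1.
R3 ← R3 − 3/2·R1.
R2 ← R2 / (-29/30).
R1 ← R1 − 3/10·R2.
R3 ← R3 − 23/60·R2.
R3 ← R3 / (191/145).
R1 ← R1 − 36/145·R3.
R2 ← R2 + 236/145·R3.
Reading off the reduced rows gives m = -5, n = -1, p = 2.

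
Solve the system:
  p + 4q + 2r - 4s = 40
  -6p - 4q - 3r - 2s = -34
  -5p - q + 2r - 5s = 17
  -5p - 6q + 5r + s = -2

Row-reduce the augmented matrix:
R2 ← R2 + 6·R1.
R3 ← R3 + 5·R1.
R4 ← R4 + 5·R1.
R2 ← R2 / (20).
R1 ← R1 − 4·R2.
R3 ← R3 − 19·R2.
R4 ← R4 − 14·R2.
R3 ← R3 / (69/20).
R1 ← R1 − 1/5·R3.
R2 ← R2 − 9/20·R3.
R4 ← R4 − 87/10·R3.
R4 ← R4 / (-1/23).
R1 ← R1 − 28/23·R4.
R2 ← R2 + 29/23·R4.
R3 ← R3 + 2/23·R4.
Reading off the reduced rows gives p = 0, q = 5, r = 6, s = -2.

p = 0, q = 5, r = 6, s = -2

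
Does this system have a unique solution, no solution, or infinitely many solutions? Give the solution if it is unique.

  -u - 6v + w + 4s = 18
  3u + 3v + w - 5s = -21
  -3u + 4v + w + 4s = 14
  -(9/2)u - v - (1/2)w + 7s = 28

Row-reduce:
R1 ← R1 / (-1).
R2 ← R2 − 3·R1.
R3 ← R3 + 3·R1.
R4 ← R4 + 9/2·R1.
R2 ← R2 / (-15).
R1 ← R1 − 6·R2.
R3 ← R3 − 22·R2.
R4 ← R4 − 26·R2.
R3 ← R3 / (58/15).
R1 ← R1 − 3/5·R3.
R2 ← R2 + 4/15·R3.
R4 ← R4 − 29/15·R3.
Rank is 3 with 4 unknowns, leaving s free.

infinitely many solutions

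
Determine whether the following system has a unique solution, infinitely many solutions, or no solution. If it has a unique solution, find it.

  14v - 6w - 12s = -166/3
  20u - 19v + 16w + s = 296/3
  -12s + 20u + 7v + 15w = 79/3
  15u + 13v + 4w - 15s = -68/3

Row-reduce the augmented matrix:
Swap R1 and R2.
R1 ← R1 / (20).
R3 ← R3 − 20·R1.
R4 ← R4 − 15·R1.
R2 ← R2 / (14).
R1 ← R1 + 19/20·R2.
R3 ← R3 − 26·R2.
R4 ← R4 − 109/4·R2.
R3 ← R3 / (71/7).
R1 ← R1 − 11/28·R3.
R2 ← R2 + 3/7·R3.
R4 ← R4 − 103/28·R3.
R4 ← R4 / (301/71).
R1 ← R1 + 399/355·R4.
R2 ← R2 + 33/71·R4.
R3 ← R3 − 65/71·R4.
Reading off the reduced rows gives u = 0, v = -8/3, w = 3, s = 0.

u = 0, v = -8/3, w = 3, s = 0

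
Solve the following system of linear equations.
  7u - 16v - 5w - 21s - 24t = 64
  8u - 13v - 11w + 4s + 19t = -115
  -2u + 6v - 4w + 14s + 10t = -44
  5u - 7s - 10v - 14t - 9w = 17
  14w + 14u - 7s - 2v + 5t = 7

Row-reduce:
R1 ← R1 / (7).
R2 ← R2 − 8·R1.
R3 ← R3 + 2·R1.
R4 ← R4 − 5·R1.
R5 ← R5 − 14·R1.
R2 ← R2 / (37/7).
R1 ← R1 + 16/7·R2.
R3 ← R3 − 10/7·R2.
R4 ← R4 − 10/7·R2.
R5 ← R5 − 30·R2.
R3 ← R3 / (-4).
R1 ← R1 + 3·R3.
R2 ← R2 + 1·R3.
R4 ← R4 + 4·R3.
R5 ← R5 − 54·R3.
Swap R4 and R5.
R4 ← R4 / (-4369/37).
R1 ← R1 − 325/37·R4.
R2 ← R2 − 192/37·R4.
R3 ← R3 + 4/37·R4.
Row 5 reduces to 0 = -3, a contradiction. The system is inconsistent.

no solution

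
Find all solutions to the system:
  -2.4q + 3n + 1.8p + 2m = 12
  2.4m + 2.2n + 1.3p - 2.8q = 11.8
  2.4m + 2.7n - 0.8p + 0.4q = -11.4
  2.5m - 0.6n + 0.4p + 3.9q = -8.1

m = 0, n = -2, p = 6, q = -3

Row-reduce the augmented matrix:
R1 ← R1 / (2).
R2 ← R2 − 12/5·R1.
R3 ← R3 − 12/5·R1.
R4 ← R4 − 5/2·R1.
R2 ← R2 / (-7/5).
R1 ← R1 − 3/2·R2.
R3 ← R3 + 9/10·R2.
R4 ← R4 + 87/20·R2.
R3 ← R3 / (-337/140).
R1 ← R1 + 3/140·R3.
R2 ← R2 − 43/70·R3.
R4 ← R4 − 1151/1400·R3.
R4 ← R4 / (130657/16850).
R1 ← R1 + 1926/1685·R4.
R2 ← R2 − 1292/1685·R4.
R3 ← R3 + 452/337·R4.
Reading off the reduced rows gives m = 0, n = -2, p = 6, q = -3.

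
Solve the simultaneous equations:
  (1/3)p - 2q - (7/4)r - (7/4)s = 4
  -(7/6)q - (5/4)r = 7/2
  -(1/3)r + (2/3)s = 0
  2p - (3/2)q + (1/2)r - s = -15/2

p = -6, q = -3, r = 0, s = 0

Row-reduce the augmented matrix:
R1 ← R1 / (1/3).
R4 ← R4 − 2·R1.
R2 ← R2 / (-7/6).
R1 ← R1 + 6·R2.
R4 ← R4 − 21/2·R2.
R3 ← R3 / (-1/3).
R1 ← R1 − 33/28·R3.
R2 ← R2 − 15/14·R3.
R4 ← R4 + 1/4·R3.
R4 ← R4 / (9).
R1 ← R1 + 81/28·R4.
R2 ← R2 − 15/7·R4.
R3 ← R3 + 2·R4.
Reading off the reduced rows gives p = -6, q = -3, r = 0, s = 0.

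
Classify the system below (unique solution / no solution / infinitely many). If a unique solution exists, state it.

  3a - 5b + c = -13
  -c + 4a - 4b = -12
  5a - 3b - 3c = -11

Row-reduce:
R1 ← R1 / (3).
R2 ← R2 − 4·R1.
R3 ← R3 − 5·R1.
R2 ← R2 / (8/3).
R1 ← R1 + 5/3·R2.
R3 ← R3 − 16/3·R2.
Rank is 2 with 3 unknowns, leaving c free.

infinitely many solutions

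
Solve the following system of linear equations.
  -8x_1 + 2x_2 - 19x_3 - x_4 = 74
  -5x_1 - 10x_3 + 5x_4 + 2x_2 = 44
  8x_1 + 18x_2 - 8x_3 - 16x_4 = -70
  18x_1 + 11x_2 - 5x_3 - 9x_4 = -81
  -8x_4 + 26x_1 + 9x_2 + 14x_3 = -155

x_1 = -3, x_2 = -3, x_3 = -3, x_4 = 1

Row-reduce the augmented matrix:
R1 ← R1 / (-8).
R2 ← R2 + 5·R1.
R3 ← R3 − 8·R1.
R4 ← R4 − 18·R1.
R5 ← R5 − 26·R1.
R2 ← R2 / (3/4).
R1 ← R1 + 1/4·R2.
R3 ← R3 − 20·R2.
R4 ← R4 − 31/2·R2.
R5 ← R5 − 31/2·R2.
R3 ← R3 / (-77).
R1 ← R1 − 3·R3.
R2 ← R2 − 5/2·R3.
R4 ← R4 + 173/2·R3.
R5 ← R5 + 173/2·R3.
R4 ← R4 / (4628/77).
R1 ← R1 + 347/77·R4.
R2 ← R2 − 160/77·R4.
R3 ← R3 − 167/77·R4.
R5 ← R5 − 4628/77·R4.
R5 reduces to 0 = 0, so the extra equation is consistent.
Reading off the reduced rows gives x_1 = -3, x_2 = -3, x_3 = -3, x_4 = 1.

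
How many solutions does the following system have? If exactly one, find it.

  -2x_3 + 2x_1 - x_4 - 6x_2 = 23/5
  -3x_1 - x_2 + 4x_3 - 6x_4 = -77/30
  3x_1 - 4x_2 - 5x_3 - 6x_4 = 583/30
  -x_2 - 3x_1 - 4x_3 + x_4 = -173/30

x_1 = 5/2, x_2 = 2/3, x_3 = -1, x_4 = -8/5

Row-reduce the augmented matrix:
R1 ← R1 / (2).
R2 ← R2 + 3·R1.
R3 ← R3 − 3·R1.
R4 ← R4 + 3·R1.
R2 ← R2 / (-10).
R1 ← R1 + 3·R2.
R3 ← R3 − 5·R2.
R4 ← R4 + 10·R2.
R3 ← R3 / (-3/2).
R1 ← R1 + 13/10·R3.
R2 ← R2 + 1/10·R3.
R4 ← R4 + 8·R3.
R4 ← R4 / (51).
R1 ← R1 − 89/10·R4.
R2 ← R2 − 13/10·R4.
R3 ← R3 − 11/2·R4.
Reading off the reduced rows gives x_1 = 5/2, x_2 = 2/3, x_3 = -1, x_4 = -8/5.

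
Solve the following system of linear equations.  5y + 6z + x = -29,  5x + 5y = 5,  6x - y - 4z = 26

x = 1, y = 0, z = -5

Row-reduce the augmented matrix:
R2 ← R2 − 5·R1.
R3 ← R3 − 6·R1.
R2 ← R2 / (-20).
R1 ← R1 − 5·R2.
R3 ← R3 + 31·R2.
R3 ← R3 / (13/2).
R1 ← R1 + 3/2·R3.
R2 ← R2 − 3/2·R3.
Reading off the reduced rows gives x = 1, y = 0, z = -5.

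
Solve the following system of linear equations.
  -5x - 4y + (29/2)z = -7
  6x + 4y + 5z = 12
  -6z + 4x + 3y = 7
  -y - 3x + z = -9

no solution

Row-reduce:
R1 ← R1 / (-5).
R2 ← R2 − 6·R1.
R3 ← R3 − 4·R1.
R4 ← R4 + 3·R1.
R2 ← R2 / (-4/5).
R1 ← R1 − 4/5·R2.
R3 ← R3 + 1/5·R2.
R4 ← R4 − 7/5·R2.
Swap R3 and R4.
R3 ← R3 / (63/2).
R1 ← R1 − 39/2·R3.
R2 ← R2 + 28·R3.
Row 4 reduces to 0 = 1/2, a contradiction. The system is inconsistent.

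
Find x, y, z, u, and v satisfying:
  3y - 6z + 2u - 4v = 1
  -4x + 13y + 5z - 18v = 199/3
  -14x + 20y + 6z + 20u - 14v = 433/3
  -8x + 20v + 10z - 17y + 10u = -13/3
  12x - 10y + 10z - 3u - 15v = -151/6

x = -5/3, y = 3, z = 7/3, u = 2, v = -1/2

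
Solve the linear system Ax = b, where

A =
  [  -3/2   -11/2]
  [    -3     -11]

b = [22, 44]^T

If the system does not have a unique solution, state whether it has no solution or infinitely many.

infinitely many solutions

Row-reduce:
R1 ← R1 / (-3/2).
R2 ← R2 + 3·R1.
Rank is 1 with 2 unknowns, leaving x_2 free.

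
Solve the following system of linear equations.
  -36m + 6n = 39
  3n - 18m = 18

Row-reduce:
R1 ← R1 / (-36).
R2 ← R2 + 18·R1.
Row 2 reduces to 0 = -3/2, a contradiction. The system is inconsistent.

no solution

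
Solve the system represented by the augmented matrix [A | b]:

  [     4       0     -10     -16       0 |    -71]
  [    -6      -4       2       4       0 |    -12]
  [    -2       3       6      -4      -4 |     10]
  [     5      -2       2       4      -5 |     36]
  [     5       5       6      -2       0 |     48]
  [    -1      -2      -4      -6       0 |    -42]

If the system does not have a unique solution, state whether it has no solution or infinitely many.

no solution

Row-reduce:
R1 ← R1 / (4).
R2 ← R2 + 6·R1.
R3 ← R3 + 2·R1.
R4 ← R4 − 5·R1.
R5 ← R5 − 5·R1.
R6 ← R6 + 1·R1.
R2 ← R2 / (-4).
R3 ← R3 − 3·R2.
R4 ← R4 + 2·R2.
R5 ← R5 − 5·R2.
R6 ← R6 + 2·R2.
R3 ← R3 / (-35/4).
R1 ← R1 + 5/2·R3.
R2 ← R2 − 13/4·R3.
R4 ← R4 − 21·R3.
R5 ← R5 − 9/4·R3.
R4 ← R4 / (-154/5).
R1 ← R1 − 26/7·R4.
R2 ← R2 + 176/35·R4.
R3 ← R3 − 108/35·R4.
R5 ← R5 + 488/35·R4.
R5 ← R5 / (3008/539).
R1 ← R1 + 333/539·R5.
R2 ← R2 − 44/49·R5.
R3 ← R3 + 542/539·R5.
R4 ← R4 − 73/154·R5.
Row 6 reduces to 0 = -1/2, a contradiction. The system is inconsistent.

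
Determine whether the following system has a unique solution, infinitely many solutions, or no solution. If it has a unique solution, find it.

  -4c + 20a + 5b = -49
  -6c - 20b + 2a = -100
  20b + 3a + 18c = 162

Row-reduce the augmented matrix:
R1 ← R1 / (20).
R2 ← R2 − 2·R1.
R3 ← R3 − 3·R1.
R2 ← R2 / (-41/2).
R1 ← R1 − 1/4·R2.
R3 ← R3 − 77/4·R2.
R3 ← R3 / (547/41).
R1 ← R1 + 11/41·R3.
R2 ← R2 − 56/205·R3.
Reading off the reduced rows gives a = -2, b = 3, c = 6.

a = -2, b = 3, c = 6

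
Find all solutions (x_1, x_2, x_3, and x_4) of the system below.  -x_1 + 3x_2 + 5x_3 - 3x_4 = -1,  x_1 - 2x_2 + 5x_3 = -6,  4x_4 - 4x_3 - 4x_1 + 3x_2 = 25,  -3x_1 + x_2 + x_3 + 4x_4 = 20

Row-reduce:
R1 ← R1 / (-1).
R2 ← R2 − 1·R1.
R3 ← R3 + 4·R1.
R4 ← R4 + 3·R1.
R1 ← R1 + 3·R2.
R3 ← R3 + 9·R2.
R4 ← R4 + 8·R2.
R3 ← R3 / (66).
R1 ← R1 − 25·R3.
R2 ← R2 − 10·R3.
R4 ← R4 − 66·R3.
Row 4 reduces to 0 = 1, a contradiction. The system is inconsistent.

no solution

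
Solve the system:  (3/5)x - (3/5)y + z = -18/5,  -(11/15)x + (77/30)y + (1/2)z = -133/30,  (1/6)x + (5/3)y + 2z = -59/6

infinitely many solutions

Row-reduce:
R1 ← R1 / (3/5).
R2 ← R2 + 11/15·R1.
R3 ← R3 − 1/6·R1.
R2 ← R2 / (11/6).
R1 ← R1 + 1·R2.
R3 ← R3 − 11/6·R2.
Rank is 2 with 3 unknowns, leaving z free.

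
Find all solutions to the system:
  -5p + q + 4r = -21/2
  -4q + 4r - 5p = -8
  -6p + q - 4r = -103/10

p = 9/5, q = -1/2, r = -1/4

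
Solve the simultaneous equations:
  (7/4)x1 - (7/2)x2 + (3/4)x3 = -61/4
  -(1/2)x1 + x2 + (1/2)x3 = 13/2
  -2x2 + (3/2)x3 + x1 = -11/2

infinitely many solutions

Row-reduce:
R1 ← R1 / (7/4).
R2 ← R2 + 1/2·R1.
R3 ← R3 − 1·R1.
R2 ← R2 / (5/7).
R1 ← R1 − 3/7·R2.
R3 ← R3 − 15/14·R2.
Rank is 2 with 3 unknowns, leaving x2 free.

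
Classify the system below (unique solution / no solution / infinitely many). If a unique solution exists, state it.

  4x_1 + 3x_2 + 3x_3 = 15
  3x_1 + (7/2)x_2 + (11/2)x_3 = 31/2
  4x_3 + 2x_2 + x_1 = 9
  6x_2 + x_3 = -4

Row-reduce:
R1 ← R1 / (4).
R2 ← R2 − 3·R1.
R3 ← R3 − 1·R1.
R2 ← R2 / (5/4).
R1 ← R1 − 3/4·R2.
R3 ← R3 − 5/4·R2.
R4 ← R4 − 6·R2.
Swap R3 and R4.
R3 ← R3 / (-73/5).
R1 ← R1 + 6/5·R3.
R2 ← R2 − 13/5·R3.
Row 4 reduces to 0 = 1, a contradiction. The system is inconsistent.

no solution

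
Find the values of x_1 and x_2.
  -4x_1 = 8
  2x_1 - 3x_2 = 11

Row-reduce the augmented matrix:
R1 ← R1 / (-4).
R2 ← R2 − 2·R1.
R2 ← R2 / (-3).
Reading off the reduced rows gives x_1 = -2, x_2 = -5.

x_1 = -2, x_2 = -5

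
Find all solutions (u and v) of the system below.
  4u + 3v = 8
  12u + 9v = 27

no solution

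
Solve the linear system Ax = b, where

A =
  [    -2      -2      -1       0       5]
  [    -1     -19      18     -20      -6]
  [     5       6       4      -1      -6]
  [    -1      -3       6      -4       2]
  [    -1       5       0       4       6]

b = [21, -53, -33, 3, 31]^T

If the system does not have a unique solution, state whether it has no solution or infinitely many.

infinitely many solutions

Row-reduce:
R1 ← R1 / (-2).
R2 ← R2 + 1·R1.
R3 ← R3 − 5·R1.
R4 ← R4 + 1·R1.
R5 ← R5 + 1·R1.
R2 ← R2 / (-18).
R1 ← R1 − 1·R2.
R3 ← R3 − 1·R2.
R4 ← R4 + 2·R2.
R5 ← R5 − 6·R2.
R3 ← R3 / (91/36).
R1 ← R1 − 55/36·R3.
R2 ← R2 + 37/36·R3.
R4 ← R4 − 40/9·R3.
R5 ← R5 − 20/3·R3.
R4 ← R4 / (176/91).
R1 ← R1 − 15/91·R4.
R2 ← R2 − 23/91·R4.
R3 ← R3 + 76/91·R4.
R5 ← R5 − 264/91·R4.
Rank is 4 with 5 unknowns, leaving x_5 free.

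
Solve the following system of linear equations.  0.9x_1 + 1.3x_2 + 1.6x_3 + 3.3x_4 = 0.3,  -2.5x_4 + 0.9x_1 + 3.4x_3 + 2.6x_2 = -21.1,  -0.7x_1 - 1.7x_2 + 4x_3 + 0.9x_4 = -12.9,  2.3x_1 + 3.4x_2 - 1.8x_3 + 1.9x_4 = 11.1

x_1 = 3, x_2 = -2, x_3 = -4, x_4 = 2

Row-reduce the augmented matrix:
R1 ← R1 / (9/10).
R2 ← R2 − 9/10·R1.
R3 ← R3 + 7/10·R1.
R4 ← R4 − 23/10·R1.
R2 ← R2 / (13/10).
R1 ← R1 − 13/9·R2.
R3 ← R3 + 31/45·R2.
R4 ← R4 − 7/90·R2.
R3 ← R3 / (3626/585).
R1 ← R1 + 2/9·R3.
R2 ← R2 − 18/13·R3.
R4 ← R4 + 3508/585·R3.
R4 ← R4 / (-52631/9065).
R1 ← R1 − 18357/1813·R4.
R2 ← R2 + 8248/1813·R4.
R3 ← R3 − 115/1813·R4.
Reading off the reduced rows gives x_1 = 3, x_2 = -2, x_3 = -4, x_4 = 2.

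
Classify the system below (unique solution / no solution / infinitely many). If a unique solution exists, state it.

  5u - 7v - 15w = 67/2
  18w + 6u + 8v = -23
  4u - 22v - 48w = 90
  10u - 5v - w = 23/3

u = 3/2, v = 2, w = -8/3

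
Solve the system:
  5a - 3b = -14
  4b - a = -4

a = -4, b = -2

Row-reduce the augmented matrix:
R1 ← R1 / (5).
R2 ← R2 + 1·R1.
R2 ← R2 / (17/5).
R1 ← R1 + 3/5·R2.
Reading off the reduced rows gives a = -4, b = -2.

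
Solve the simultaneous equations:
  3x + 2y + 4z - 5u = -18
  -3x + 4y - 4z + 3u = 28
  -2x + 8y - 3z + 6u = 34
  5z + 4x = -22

infinitely many solutions

Row-reduce:
R1 ← R1 / (3).
R2 ← R2 + 3·R1.
R3 ← R3 + 2·R1.
R4 ← R4 − 4·R1.
R2 ← R2 / (6).
R1 ← R1 − 2/3·R2.
R3 ← R3 − 28/3·R2.
R4 ← R4 + 8/3·R2.
R3 ← R3 / (-1/3).
R1 ← R1 − 4/3·R3.
R4 ← R4 + 1/3·R3.
Rank is 3 with 4 unknowns, leaving u free.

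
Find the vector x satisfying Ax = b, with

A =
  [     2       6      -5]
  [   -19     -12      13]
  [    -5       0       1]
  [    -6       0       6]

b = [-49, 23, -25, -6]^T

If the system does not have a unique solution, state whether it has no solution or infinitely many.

x_1 = 6, x_2 = -6, x_3 = 5

Row-reduce the augmented matrix:
R1 ← R1 / (2).
R2 ← R2 + 19·R1.
R3 ← R3 + 5·R1.
R4 ← R4 + 6·R1.
R2 ← R2 / (45).
R1 ← R1 − 3·R2.
R3 ← R3 − 15·R2.
R4 ← R4 − 18·R2.
Swap R3 and R4.
R3 ← R3 / (24/5).
R1 ← R1 + 1/5·R3.
R2 ← R2 + 23/30·R3.
R4 reduces to 0 = 0, so the extra equation is consistent.
Reading off the reduced rows gives x_1 = 6, x_2 = -6, x_3 = 5.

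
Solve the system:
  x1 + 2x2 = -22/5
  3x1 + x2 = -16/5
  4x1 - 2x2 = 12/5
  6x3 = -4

Row-reduce the augmented matrix:
R2 ← R2 − 3·R1.
R3 ← R3 − 4·R1.
R2 ← R2 / (-5).
R1 ← R1 − 2·R2.
R3 ← R3 + 10·R2.
Swap R3 and R4.
R3 ← R3 / (6).
R4 reduces to 0 = 0, so the extra equation is consistent.
Reading off the reduced rows gives x1 = -2/5, x2 = -2, x3 = -2/3.

x1 = -2/5, x2 = -2, x3 = -2/3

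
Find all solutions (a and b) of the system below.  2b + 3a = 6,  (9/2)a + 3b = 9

Row-reduce:
R1 ← R1 / (3).
R2 ← R2 − 9/2·R1.
Rank is 1 with 2 unknowns, leaving b free.

infinitely many solutions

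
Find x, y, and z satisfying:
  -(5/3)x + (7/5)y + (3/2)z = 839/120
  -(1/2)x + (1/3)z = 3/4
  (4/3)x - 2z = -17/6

Row-reduce the augmented matrix:
R1 ← R1 / (-5/3).
R2 ← R2 + 1/2·R1.
R3 ← R3 − 4/3·R1.
R2 ← R2 / (-21/50).
R1 ← R1 + 21/25·R2.
R3 ← R3 − 28/25·R2.
R3 ← R3 / (-10/9).
R1 ← R1 + 2/3·R3.
R2 ← R2 − 5/18·R3.
Reading off the reduced rows gives x = -1, y = 3, z = 3/4.

x = -1, y = 3, z = 3/4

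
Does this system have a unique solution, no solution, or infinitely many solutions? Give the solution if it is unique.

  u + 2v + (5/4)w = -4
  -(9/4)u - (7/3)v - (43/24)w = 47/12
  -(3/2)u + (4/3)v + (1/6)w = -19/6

no solution

Row-reduce:
R2 ← R2 + 9/4·R1.
R3 ← R3 + 3/2·R1.
R2 ← R2 / (13/6).
R1 ← R1 − 2·R2.
R3 ← R3 − 13/3·R2.
Row 3 reduces to 0 = 1, a contradiction. The system is inconsistent.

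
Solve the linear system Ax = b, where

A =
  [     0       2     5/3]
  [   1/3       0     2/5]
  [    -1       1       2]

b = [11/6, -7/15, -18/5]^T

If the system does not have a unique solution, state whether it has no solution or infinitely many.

x_1 = 8/5, x_2 = 3, x_3 = -5/2

Row-reduce the augmented matrix:
Swap R1 and R2.
R1 ← R1 / (1/3).
R3 ← R3 + 1·R1.
R2 ← R2 / (2).
R3 ← R3 − 1·R2.
R3 ← R3 / (71/30).
R1 ← R1 − 6/5·R3.
R2 ← R2 − 5/6·R3.
Reading off the reduced rows gives x_1 = 8/5, x_2 = 3, x_3 = -5/2.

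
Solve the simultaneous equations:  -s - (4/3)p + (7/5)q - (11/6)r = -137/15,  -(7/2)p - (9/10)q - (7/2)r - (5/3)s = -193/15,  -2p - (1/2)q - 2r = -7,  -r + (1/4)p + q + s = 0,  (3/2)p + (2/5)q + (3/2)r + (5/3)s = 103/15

Row-reduce:
R1 ← R1 / (-4/3).
R2 ← R2 + 7/2·R1.
R3 ← R3 + 2·R1.
R4 ← R4 − 1/4·R1.
R5 ← R5 − 3/2·R1.
R2 ← R2 / (-183/40).
R1 ← R1 + 21/20·R2.
R3 ← R3 + 13/5·R2.
R4 ← R4 − 101/80·R2.
R5 ← R5 − 79/40·R2.
R3 ← R3 / (1/244).
R1 ← R1 − 131/122·R3.
R2 ← R2 + 35/122·R3.
R4 ← R4 + 479/488·R3.
R5 ← R5 − 1/244·R3.
R4 ← R4 / (2069/9).
R1 ← R1 + 2248/9·R4.
R2 ← R2 − 200/3·R4.
R3 ← R3 − 2098/9·R4.
Row 5 reduces to 0 = 1, a contradiction. The system is inconsistent.

no solution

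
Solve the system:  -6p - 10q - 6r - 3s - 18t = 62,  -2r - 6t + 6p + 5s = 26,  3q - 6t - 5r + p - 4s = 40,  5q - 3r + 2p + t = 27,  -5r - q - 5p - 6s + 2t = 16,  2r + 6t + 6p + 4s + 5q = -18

p = -4, q = 4, r = -6, s = 4, t = -3

Row-reduce the augmented matrix:
R1 ← R1 / (-6).
R2 ← R2 − 6·R1.
R3 ← R3 − 1·R1.
R4 ← R4 − 2·R1.
R5 ← R5 + 5·R1.
R6 ← R6 − 6·R1.
R2 ← R2 / (-10).
R1 ← R1 − 5/3·R2.
R3 ← R3 − 4/3·R2.
R4 ← R4 − 5/3·R2.
R5 ← R5 − 22/3·R2.
R6 ← R6 + 5·R2.
R3 ← R3 / (-106/15).
R1 ← R1 + 1/3·R3.
R2 ← R2 − 4/5·R3.
R4 ← R4 + 19/3·R3.
R5 ← R5 + 88/15·R3.
R4 ← R4 / (663/212).
R1 ← R1 − 219/212·R4.
R2 ← R2 + 36/53·R4.
R3 ← R3 − 127/212·R4.
R5 ← R5 − 157/106·R4.
R5 ← R5 / (5710/663).
R1 ← R1 + 235/221·R5.
R2 ← R2 − 318/221·R5.
R3 ← R3 − 899/663·R5.
R4 ← R4 − 410/663·R5.
R6 reduces to 0 = 0, so the extra equation is consistent.
Reading off the reduced rows gives p = -4, q = 4, r = -6, s = 4, t = -3.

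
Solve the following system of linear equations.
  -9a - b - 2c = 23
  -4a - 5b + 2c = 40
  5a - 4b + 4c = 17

infinitely many solutions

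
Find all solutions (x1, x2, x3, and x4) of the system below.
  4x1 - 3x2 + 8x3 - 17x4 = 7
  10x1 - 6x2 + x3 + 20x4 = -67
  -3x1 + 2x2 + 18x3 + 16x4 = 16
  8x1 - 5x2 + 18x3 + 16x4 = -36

x1 = -6, x2 = -2, x3 = 1, x4 = -1

Row-reduce the augmented matrix:
R1 ← R1 / (4).
R2 ← R2 − 10·R1.
R3 ← R3 + 3·R1.
R4 ← R4 − 8·R1.
R2 ← R2 / (3/2).
R1 ← R1 + 3/4·R2.
R3 ← R3 + 1/4·R2.
R4 ← R4 − 1·R2.
R3 ← R3 / (125/6).
R1 ← R1 + 15/2·R3.
R2 ← R2 + 38/3·R3.
R4 ← R4 − 44/3·R3.
R4 ← R4 / (-161/125).
R1 ← R1 − 798/25·R4.
R2 ← R2 − 6247/125·R4.
R3 ← R3 − 82/125·R4.
Reading off the reduced rows gives x1 = -6, x2 = -2, x3 = 1, x4 = -1.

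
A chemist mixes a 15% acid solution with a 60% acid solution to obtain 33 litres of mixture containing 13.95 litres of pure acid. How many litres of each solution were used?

litres of solution A: 13, litres of solution B: 20

Let a = litres of solution A, b = litres of solution B.
  a + b = 33
  (3/20)a + (3/5)b = 279/20
From equation 1: a = 33 − b.
Substitute into equation 2 and solve: b = 20.
Then a = 13.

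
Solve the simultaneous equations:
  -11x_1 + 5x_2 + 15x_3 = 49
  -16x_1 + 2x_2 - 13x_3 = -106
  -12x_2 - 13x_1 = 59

Row-reduce the augmented matrix:
R1 ← R1 / (-11).
R2 ← R2 + 16·R1.
R3 ← R3 + 13·R1.
R2 ← R2 / (-58/11).
R1 ← R1 + 5/11·R2.
R3 ← R3 + 197/11·R2.
R3 ← R3 / (5831/58).
R1 ← R1 − 95/58·R3.
R2 ← R2 − 383/58·R3.
Reading off the reduced rows gives x_1 = 1, x_2 = -6, x_3 = 6.

x_1 = 1, x_2 = -6, x_3 = 6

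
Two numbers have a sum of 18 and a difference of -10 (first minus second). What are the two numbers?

first number: 4, second number: 14

Let x = first number, y = second number.
  x + y = 18
  x - y = -10
Row-reduce the augmented matrix:
R2 ← R2 − 1·R1.
R2 ← R2 / (-2).
R1 ← R1 − 1·R2.
Reading off the reduced rows gives x = 4, y = 14.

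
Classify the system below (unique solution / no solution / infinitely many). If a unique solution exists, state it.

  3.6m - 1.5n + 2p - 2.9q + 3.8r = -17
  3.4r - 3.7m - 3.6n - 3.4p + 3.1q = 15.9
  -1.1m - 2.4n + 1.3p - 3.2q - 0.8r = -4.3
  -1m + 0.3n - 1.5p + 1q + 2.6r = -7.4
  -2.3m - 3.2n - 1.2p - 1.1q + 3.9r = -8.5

Row-reduce the augmented matrix:
R1 ← R1 / (18/5).
R2 ← R2 + 37/10·R1.
R3 ← R3 + 11/10·R1.
R4 ← R4 + 1·R1.
R5 ← R5 + 23/10·R1.
R2 ← R2 / (-617/120).
R1 ← R1 + 5/12·R2.
R3 ← R3 + 343/120·R2.
R4 ← R4 + 7/60·R2.
R5 ← R5 + 499/120·R2.
R3 ← R3 / (16403/6170).
R1 ← R1 − 410/617·R3.
R2 ← R2 − 484/1851·R3.
R4 ← R4 + 5639/6170·R3.
R5 ← R5 − 10783/9255·R3.
R4 ← R4 / (-20271/16403).
R1 ← R1 − 3653/16403·R4.
R2 ← R2 − 18955/49209·R4.
R3 ← R3 + 25621/16403·R4.
R5 ← R5 + 302519/246045·R4.
R5 ← R5 / (-503149/3040650).
R1 ← R1 − 181229/101355·R5.
R2 ← R2 + 22237/60813·R5.
R3 ← R3 + 425173/101355·R5.
R4 ← R4 + 181889/101355·R5.
Reading off the reduced rows gives m = 2, n = -5, p = -1, q = 5, r = -4.

m = 2, n = -5, p = -1, q = 5, r = -4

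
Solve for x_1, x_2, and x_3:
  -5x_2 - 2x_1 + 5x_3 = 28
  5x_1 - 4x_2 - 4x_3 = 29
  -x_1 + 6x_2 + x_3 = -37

Row-reduce the augmented matrix:
R1 ← R1 / (-2).
R2 ← R2 − 5·R1.
R3 ← R3 + 1·R1.
R2 ← R2 / (-33/2).
R1 ← R1 − 5/2·R2.
R3 ← R3 − 17/2·R2.
R3 ← R3 / (95/33).
R1 ← R1 + 40/33·R3.
R2 ← R2 + 17/33·R3.
Reading off the reduced rows gives x_1 = 1, x_2 = -6, x_3 = 0.

x_1 = 1, x_2 = -6, x_3 = 0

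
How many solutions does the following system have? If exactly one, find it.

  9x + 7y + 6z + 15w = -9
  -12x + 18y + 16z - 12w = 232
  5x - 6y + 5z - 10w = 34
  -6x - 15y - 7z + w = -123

x = 0, y = 6, z = 4, w = -5

Row-reduce the augmented matrix:
R1 ← R1 / (9).
R2 ← R2 + 12·R1.
R3 ← R3 − 5·R1.
R4 ← R4 + 6·R1.
R2 ← R2 / (82/3).
R1 ← R1 − 7/9·R2.
R3 ← R3 + 89/9·R2.
R4 ← R4 + 31/3·R2.
R3 ← R3 / (1273/123).
R1 ← R1 + 2/123·R3.
R2 ← R2 − 36/41·R3.
R4 ← R4 − 249/41·R3.
R4 ← R4 / (29386/1273).
R1 ← R1 − 1801/1273·R4.
R2 ← R2 − 2040/1273·R4.
R3 ← R3 + 1899/1273·R4.
Reading off the reduced rows gives x = 0, y = 6, z = 4, w = -5.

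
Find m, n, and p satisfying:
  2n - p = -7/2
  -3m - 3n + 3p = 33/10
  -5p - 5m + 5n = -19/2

m = 2/5, n = -2, p = -1/2

Row-reduce the augmented matrix:
Swap R1 and R2.
R1 ← R1 / (-3).
R3 ← R3 + 5·R1.
R2 ← R2 / (2).
R1 ← R1 − 1·R2.
R3 ← R3 − 10·R2.
R3 ← R3 / (-5).
R1 ← R1 + 1/2·R3.
R2 ← R2 + 1/2·R3.
Reading off the reduced rows gives m = 2/5, n = -2, p = -1/2.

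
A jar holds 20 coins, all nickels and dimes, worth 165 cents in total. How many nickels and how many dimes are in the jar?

nickels: 7, dimes: 13

Let n = nickels, d = dimes.
  n + d = 20
  5n + 10d = 165
From equation 1: n = 20 − d.
Substitute into equation 2 and solve: d = 13.
Then n = 7.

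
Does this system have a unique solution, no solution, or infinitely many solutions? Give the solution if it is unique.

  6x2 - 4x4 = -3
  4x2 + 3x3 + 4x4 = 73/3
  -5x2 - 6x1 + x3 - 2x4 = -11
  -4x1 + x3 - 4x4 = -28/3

x1 = 1/4, x2 = 4/3, x3 = 8/3, x4 = 11/4

Row-reduce the augmented matrix:
Swap R1 and R3.
R1 ← R1 / (-6).
R4 ← R4 + 4·R1.
R2 ← R2 / (4).
R1 ← R1 − 5/6·R2.
R3 ← R3 − 6·R2.
R4 ← R4 − 10/3·R2.
R3 ← R3 / (-9/2).
R1 ← R1 + 19/24·R3.
R2 ← R2 − 3/4·R3.
R4 ← R4 + 13/6·R3.
R4 ← R4 / (-32/27).
R1 ← R1 − 34/27·R4.
R2 ← R2 + 2/3·R4.
R3 ← R3 − 20/9·R4.
Reading off the reduced rows gives x1 = 1/4, x2 = 4/3, x3 = 8/3, x4 = 11/4.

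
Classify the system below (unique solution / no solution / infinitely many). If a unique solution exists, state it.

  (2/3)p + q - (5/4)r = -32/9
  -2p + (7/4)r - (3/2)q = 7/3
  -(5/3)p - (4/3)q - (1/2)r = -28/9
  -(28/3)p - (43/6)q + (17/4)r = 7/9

Row-reduce the augmented matrix:
R1 ← R1 / (2/3).
R2 ← R2 + 2·R1.
R3 ← R3 + 5/3·R1.
R4 ← R4 + 28/3·R1.
R2 ← R2 / (3/2).
R1 ← R1 − 3/2·R2.
R3 ← R3 − 7/6·R2.
R4 ← R4 − 41/6·R2.
R3 ← R3 / (-149/72).
R1 ← R1 − 1/8·R3.
R2 ← R2 + 4/3·R3.
R4 ← R4 + 149/36·R3.
R4 reduces to 0 = 0, so the extra equation is consistent.
Reading off the reduced rows gives p = 8/3, q = -2, r = 8/3.

p = 8/3, q = -2, r = 8/3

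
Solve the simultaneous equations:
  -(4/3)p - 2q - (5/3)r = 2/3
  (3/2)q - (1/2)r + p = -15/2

infinitely many solutions

Row-reduce:
R1 ← R1 / (-4/3).
R2 ← R2 − 1·R1.
R2 ← R2 / (-7/4).
R1 ← R1 − 5/4·R2.
Rank is 2 with 3 unknowns, leaving q free.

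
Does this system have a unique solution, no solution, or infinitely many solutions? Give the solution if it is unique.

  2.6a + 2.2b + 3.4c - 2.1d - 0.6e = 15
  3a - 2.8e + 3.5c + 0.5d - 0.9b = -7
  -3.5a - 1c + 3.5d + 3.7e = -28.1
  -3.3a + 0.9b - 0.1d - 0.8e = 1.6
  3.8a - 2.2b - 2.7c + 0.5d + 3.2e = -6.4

Row-reduce the augmented matrix:
R1 ← R1 / (13/5).
R2 ← R2 − 3·R1.
R3 ← R3 + 7/2·R1.
R4 ← R4 + 33/10·R1.
R5 ← R5 − 19/5·R1.
R2 ← R2 / (-447/130).
R1 ← R1 − 11/13·R2.
R3 ← R3 − 77/26·R2.
R4 ← R4 − 48/13·R2.
R5 ← R5 + 352/65·R2.
R3 ← R3 / (1436/447).
R1 ← R1 − 538/447·R3.
R2 ← R2 − 55/447·R3.
R4 ← R4 − 5753/1490·R3.
R5 ← R5 + 31303/4470·R3.
R4 ← R4 / (-198821/57440).
R1 ← R1 + 3687/2872·R4.
R2 ← R2 + 5585/5744·R4.
R3 ← R3 − 5705/5744·R4.
R5 ← R5 − 340097/57440·R4.
R5 ← R5 / (1962957/1988210).
R1 ← R1 − 741323/994105·R5.
R2 ← R2 − 399579/198821·R5.
R3 ← R3 + 160999/142015·R5.
R4 ← R4 − 1470236/994105·R5.
Reading off the reduced rows gives a = 2, b = 6, c = -4, d = -4, e = -3.

a = 2, b = 6, c = -4, d = -4, e = -3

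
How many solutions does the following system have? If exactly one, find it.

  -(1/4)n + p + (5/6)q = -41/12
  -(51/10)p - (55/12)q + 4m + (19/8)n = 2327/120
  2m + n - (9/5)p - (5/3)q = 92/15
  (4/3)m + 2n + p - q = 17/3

no solution

Row-reduce:
Swap R1 and R2.
R1 ← R1 / (4).
R3 ← R3 − 2·R1.
R4 ← R4 − 4/3·R1.
R2 ← R2 / (-1/4).
R1 ← R1 − 19/32·R2.
R3 ← R3 + 3/16·R2.
R4 ← R4 − 29/24·R2.
Swap R3 and R4.
R3 ← R3 / (113/15).
R1 ← R1 − 11/10·R3.
R2 ← R2 + 4·R3.
Row 4 reduces to 0 = -1, a contradiction. The system is inconsistent.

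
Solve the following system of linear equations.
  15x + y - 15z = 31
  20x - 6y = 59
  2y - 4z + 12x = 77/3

x = 5/2, y = -3/2, z = 1/3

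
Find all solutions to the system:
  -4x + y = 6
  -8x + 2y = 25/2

Row-reduce:
R1 ← R1 / (-4).
R2 ← R2 + 8·R1.
Row 2 reduces to 0 = 1/2, a contradiction. The system is inconsistent.

no solution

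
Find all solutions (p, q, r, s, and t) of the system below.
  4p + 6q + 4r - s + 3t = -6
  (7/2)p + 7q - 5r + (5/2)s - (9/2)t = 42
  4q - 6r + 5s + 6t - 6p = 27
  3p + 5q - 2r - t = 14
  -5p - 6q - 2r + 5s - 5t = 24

no solution

Row-reduce:
R1 ← R1 / (4).
R2 ← R2 − 7/2·R1.
R3 ← R3 + 6·R1.
R4 ← R4 − 3·R1.
R5 ← R5 + 5·R1.
R2 ← R2 / (7/4).
R1 ← R1 − 3/2·R2.
R3 ← R3 − 13·R2.
R4 ← R4 − 1/2·R2.
R5 ← R5 − 3/2·R2.
R3 ← R3 / (442/7).
R1 ← R1 − 58/7·R3.
R2 ← R2 + 34/7·R3.
R4 ← R4 + 18/7·R3.
R5 ← R5 − 72/7·R3.
R4 ← R4 / (-483/442).
R1 ← R1 + 69/221·R4.
R2 ← R2 − 7/26·R4.
R3 ← R3 + 151/442·R4.
R5 ← R5 − 966/221·R4.
Row 5 reduces to 0 = -4, a contradiction. The system is inconsistent.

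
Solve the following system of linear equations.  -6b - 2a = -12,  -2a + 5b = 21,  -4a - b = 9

a = -3, b = 3

Row-reduce the augmented matrix:
R1 ← R1 / (-2).
R2 ← R2 + 2·R1.
R3 ← R3 + 4·R1.
R2 ← R2 / (11).
R1 ← R1 − 3·R2.
R3 ← R3 − 11·R2.
R3 reduces to 0 = 0, so the extra equation is consistent.
Reading off the reduced rows gives a = -3, b = 3.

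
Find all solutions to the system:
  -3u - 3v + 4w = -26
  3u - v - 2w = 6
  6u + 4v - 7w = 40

Row-reduce:
R1 ← R1 / (-3).
R2 ← R2 − 3·R1.
R3 ← R3 − 6·R1.
R2 ← R2 / (-4).
R1 ← R1 − 1·R2.
R3 ← R3 + 2·R2.
Row 3 reduces to 0 = -2, a contradiction. The system is inconsistent.

no solution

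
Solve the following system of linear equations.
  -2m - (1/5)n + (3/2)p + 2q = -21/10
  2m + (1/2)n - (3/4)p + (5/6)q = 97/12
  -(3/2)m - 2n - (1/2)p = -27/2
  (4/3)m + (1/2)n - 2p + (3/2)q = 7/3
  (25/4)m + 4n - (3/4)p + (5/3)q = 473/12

no solution

Row-reduce:
R1 ← R1 / (-2).
R2 ← R2 − 2·R1.
R3 ← R3 + 3/2·R1.
R4 ← R4 − 4/3·R1.
R5 ← R5 − 25/4·R1.
R2 ← R2 / (3/10).
R1 ← R1 − 1/10·R2.
R3 ← R3 + 37/20·R2.
R4 ← R4 − 11/30·R2.
R5 ← R5 − 27/8·R2.
R3 ← R3 / (3).
R1 ← R1 + 1·R3.
R2 ← R2 − 5/2·R3.
R4 ← R4 + 23/12·R3.
R5 ← R5 + 9/2·R3.
R4 ← R4 / (12409/1296).
R1 ← R1 − 365/108·R4.
R2 ← R2 + 835/216·R4.
R3 ← R3 − 575/108·R4.
Row 5 reduces to 0 = 3, a contradiction. The system is inconsistent.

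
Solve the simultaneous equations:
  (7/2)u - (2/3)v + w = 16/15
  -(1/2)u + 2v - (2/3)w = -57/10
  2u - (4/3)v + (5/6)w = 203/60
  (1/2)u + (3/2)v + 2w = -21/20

Row-reduce the augmented matrix:
R1 ← R1 / (7/2).
R2 ← R2 + 1/2·R1.
R3 ← R3 − 2·R1.
R4 ← R4 − 1/2·R1.
R2 ← R2 / (40/21).
R1 ← R1 + 4/21·R2.
R3 ← R3 + 20/21·R2.
R4 ← R4 − 67/42·R2.
Swap R3 and R4.
R3 ← R3 / (551/240).
R1 ← R1 − 7/30·R3.
R2 ← R2 + 11/40·R3.
R4 reduces to 0 = 0, so the extra equation is consistent.
Reading off the reduced rows gives u = -3/5, v = -5/2, w = 3/2.

u = -3/5, v = -5/2, w = 3/2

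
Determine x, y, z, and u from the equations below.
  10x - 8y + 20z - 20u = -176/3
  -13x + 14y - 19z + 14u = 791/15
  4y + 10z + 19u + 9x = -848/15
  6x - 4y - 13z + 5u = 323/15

x = -14/5, y = -2, z = -7/3, u = 0

Row-reduce the augmented matrix:
R1 ← R1 / (10).
R2 ← R2 + 13·R1.
R3 ← R3 − 9·R1.
R4 ← R4 − 6·R1.
R2 ← R2 / (18/5).
R1 ← R1 + 4/5·R2.
R3 ← R3 − 56/5·R2.
R4 ← R4 − 4/5·R2.
R3 ← R3 / (-268/9).
R1 ← R1 − 32/9·R3.
R2 ← R2 − 35/18·R3.
R4 ← R4 + 239/9·R3.
R4 ← R4 / (-12495/268).
R1 ← R1 − 282/67·R4.
R2 ← R2 − 815/536·R4.
R3 ← R3 + 669/268·R4.
Reading off the reduced rows gives x = -14/5, y = -2, z = -7/3, u = 0.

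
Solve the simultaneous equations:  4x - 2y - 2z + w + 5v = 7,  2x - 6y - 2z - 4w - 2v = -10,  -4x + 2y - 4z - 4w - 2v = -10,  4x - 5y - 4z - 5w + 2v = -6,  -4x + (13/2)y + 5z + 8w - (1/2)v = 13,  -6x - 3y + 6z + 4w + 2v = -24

no solution

Row-reduce:
R1 ← R1 / (4).
R2 ← R2 − 2·R1.
R3 ← R3 + 4·R1.
R4 ← R4 − 4·R1.
R5 ← R5 + 4·R1.
R6 ← R6 + 6·R1.
R2 ← R2 / (-5).
R1 ← R1 + 1/2·R2.
R4 ← R4 + 3·R2.
R5 ← R5 − 9/2·R2.
R6 ← R6 + 6·R2.
R3 ← R3 / (-6).
R1 ← R1 + 2/5·R3.
R2 ← R2 − 1/5·R3.
R4 ← R4 + 7/5·R3.
R5 ← R5 − 21/10·R3.
R6 ← R6 − 21/5·R3.
R4 ← R4 / (-13/5).
R1 ← R1 − 9/10·R4.
R2 ← R2 − 4/5·R4.
R3 ← R3 − 1/2·R4.
R5 ← R5 − 39/10·R4.
R6 ← R6 − 44/5·R4.
Swap R5 and R6.
R5 ← R5 / (177/13).
R1 ← R1 − 15/13·R5.
R2 ← R2 − 9/13·R5.
R3 ← R3 + 9/13·R5.
R4 ← R4 − 5/13·R5.
Row 6 reduces to 0 = 1/2, a contradiction. The system is inconsistent.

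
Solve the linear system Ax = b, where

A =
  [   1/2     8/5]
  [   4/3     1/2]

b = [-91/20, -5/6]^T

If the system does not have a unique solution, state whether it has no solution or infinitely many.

x_1 = 1/2, x_2 = -3

Row-reduce the augmented matrix:
R1 ← R1 / (1/2).
R2 ← R2 − 4/3·R1.
R2 ← R2 / (-113/30).
R1 ← R1 − 16/5·R2.
Reading off the reduced rows gives x_1 = 1/2, x_2 = -3.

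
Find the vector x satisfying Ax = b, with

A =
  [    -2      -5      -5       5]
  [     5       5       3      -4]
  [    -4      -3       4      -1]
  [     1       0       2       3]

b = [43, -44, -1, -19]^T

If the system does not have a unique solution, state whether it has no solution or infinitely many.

Row-reduce the augmented matrix:
R1 ← R1 / (-2).
R2 ← R2 − 5·R1.
R3 ← R3 + 4·R1.
R4 ← R4 − 1·R1.
R2 ← R2 / (-15/2).
R1 ← R1 − 5/2·R2.
R3 ← R3 − 7·R2.
R4 ← R4 + 5/2·R2.
R3 ← R3 / (77/15).
R1 ← R1 + 2/3·R3.
R2 ← R2 − 19/15·R3.
R4 ← R4 − 8/3·R3.
R4 ← R4 / (328/77).
R1 ← R1 + 5/77·R4.
R2 ← R2 + 29/77·R4.
R3 ← R3 + 46/77·R4.
Reading off the reduced rows gives x_1 = -4, x_2 = -2, x_3 = -6, x_4 = -1.

x_1 = -4, x_2 = -2, x_3 = -6, x_4 = -1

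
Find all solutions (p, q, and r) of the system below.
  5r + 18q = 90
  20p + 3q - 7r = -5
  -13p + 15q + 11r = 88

Row-reduce the augmented matrix:
Swap R1 and R2.
R1 ← R1 / (20).
R3 ← R3 + 13·R1.
R2 ← R2 / (18).
R1 ← R1 − 3/20·R2.
R3 ← R3 − 339/20·R2.
R3 ← R3 / (209/120).
R1 ← R1 + 47/120·R3.
R2 ← R2 − 5/18·R3.
Reading off the reduced rows gives p = -1, q = 5, r = 0.

p = -1, q = 5, r = 0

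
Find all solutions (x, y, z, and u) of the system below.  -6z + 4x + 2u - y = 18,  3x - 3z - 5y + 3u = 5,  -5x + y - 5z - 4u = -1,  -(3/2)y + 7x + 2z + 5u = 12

no solution

Row-reduce:
R1 ← R1 / (4).
R2 ← R2 − 3·R1.
R3 ← R3 + 5·R1.
R4 ← R4 − 7·R1.
R2 ← R2 / (-17/4).
R1 ← R1 + 1/4·R2.
R3 ← R3 + 1/4·R2.
R4 ← R4 − 1/4·R2.
R3 ← R3 / (-214/17).
R1 ← R1 + 27/17·R3.
R2 ← R2 + 6/17·R3.
R4 ← R4 − 214/17·R3.
Row 4 reduces to 0 = 2, a contradiction. The system is inconsistent.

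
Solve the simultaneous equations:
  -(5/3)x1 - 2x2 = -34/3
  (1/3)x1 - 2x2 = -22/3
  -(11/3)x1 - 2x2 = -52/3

Row-reduce:
R1 ← R1 / (-5/3).
R2 ← R2 − 1/3·R1.
R3 ← R3 + 11/3·R1.
R2 ← R2 / (-12/5).
R1 ← R1 − 6/5·R2.
R3 ← R3 − 12/5·R2.
Row 3 reduces to 0 = -2, a contradiction. The system is inconsistent.

no solution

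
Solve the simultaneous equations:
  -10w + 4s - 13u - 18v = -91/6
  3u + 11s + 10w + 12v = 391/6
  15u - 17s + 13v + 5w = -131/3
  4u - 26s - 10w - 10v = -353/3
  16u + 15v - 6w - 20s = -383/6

u = -5/2, v = 5/2, w = 4/3, s = 8/3

Row-reduce the augmented matrix:
R1 ← R1 / (-13).
R2 ← R2 − 3·R1.
R3 ← R3 − 15·R1.
R4 ← R4 − 4·R1.
R5 ← R5 − 16·R1.
R2 ← R2 / (102/13).
R1 ← R1 − 18/13·R2.
R3 ← R3 + 101/13·R2.
R4 ← R4 + 202/13·R2.
R5 ← R5 + 93/13·R2.
R3 ← R3 / (55/51).
R1 ← R1 + 10/17·R3.
R2 ← R2 − 50/51·R3.
R4 ← R4 − 110/51·R3.
R5 ← R5 + 192/17·R3.
Swap R4 and R5.
R4 ← R4 / (-1129/110).
R1 ← R1 + 30/11·R4.
R2 ← R2 − 45/22·R4.
R3 ← R3 + 59/110·R4.
R5 reduces to 0 = 0, so the extra equation is consistent.
Reading off the reduced rows gives u = -5/2, v = 5/2, w = 4/3, s = 8/3.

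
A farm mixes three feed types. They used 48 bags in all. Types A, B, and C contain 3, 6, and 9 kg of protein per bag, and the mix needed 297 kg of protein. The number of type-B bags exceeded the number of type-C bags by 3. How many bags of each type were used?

Let a = type-A bags, b = type-B bags, c = type-C bags.
  a + b + c = 48
  3a + 6b + 9c = 297
  b - c = 3
Row-reduce the augmented matrix:
R2 ← R2 − 3·R1.
R2 ← R2 / (3).
R1 ← R1 − 1·R2.
R3 ← R3 − 1·R2.
R3 ← R3 / (-3).
R1 ← R1 + 1·R3.
R2 ← R2 − 2·R3.
Reading off the reduced rows gives a = 13, b = 19, c = 16.

type-A bags: 13, type-B bags: 19, type-C bags: 16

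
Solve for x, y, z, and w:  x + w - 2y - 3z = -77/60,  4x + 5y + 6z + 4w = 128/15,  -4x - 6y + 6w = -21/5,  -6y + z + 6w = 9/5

x = 5/4, y = -1/3, z = 1, w = -1/5

Row-reduce the augmented matrix:
R2 ← R2 − 4·R1.
R3 ← R3 + 4·R1.
R2 ← R2 / (13).
R1 ← R1 + 2·R2.
R3 ← R3 + 14·R2.
R4 ← R4 + 6·R2.
R3 ← R3 / (96/13).
R1 ← R1 + 3/13·R3.
R2 ← R2 − 18/13·R3.
R4 ← R4 − 121/13·R3.
R4 ← R4 / (-317/48).
R1 ← R1 − 21/16·R4.
R2 ← R2 + 15/8·R4.
R3 ← R3 − 65/48·R4.
Reading off the reduced rows gives x = 5/4, y = -1/3, z = 1, w = -1/5.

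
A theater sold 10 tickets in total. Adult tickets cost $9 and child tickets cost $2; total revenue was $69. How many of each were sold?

Let a = adult tickets, c = child tickets.
  a + c = 10
  2c + 9a = 69
Row-reduce the augmented matrix:
R2 ← R2 − 9·R1.
R2 ← R2 / (-7).
R1 ← R1 − 1·R2.
Reading off the reduced rows gives a = 7, c = 3.

adult tickets: 7, child tickets: 3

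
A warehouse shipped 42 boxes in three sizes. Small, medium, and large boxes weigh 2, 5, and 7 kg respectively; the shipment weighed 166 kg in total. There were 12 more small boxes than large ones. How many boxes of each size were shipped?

small boxes: 20, medium boxes: 14, large boxes: 8

Let s = small boxes, m = medium boxes, l = large boxes.
  s + m + l = 42
  2s + 5m + 7l = 166
  s - l = 12
Row-reduce the augmented matrix:
R2 ← R2 − 2·R1.
R3 ← R3 − 1·R1.
R2 ← R2 / (3).
R1 ← R1 − 1·R2.
R3 ← R3 + 1·R2.
R3 ← R3 / (-1/3).
R1 ← R1 + 2/3·R3.
R2 ← R2 − 5/3·R3.
Reading off the reduced rows gives s = 20, m = 14, l = 8.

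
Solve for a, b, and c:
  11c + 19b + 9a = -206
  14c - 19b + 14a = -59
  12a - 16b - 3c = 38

Row-reduce the augmented matrix:
R1 ← R1 / (9).
R2 ← R2 − 14·R1.
R3 ← R3 − 12·R1.
R2 ← R2 / (-437/9).
R1 ← R1 − 19/9·R2.
R3 ← R3 + 124/3·R2.
R3 ← R3 / (-6563/437).
R1 ← R1 − 25/23·R3.
R2 ← R2 − 28/437·R3.
Reading off the reduced rows gives a = -5, b = -5, c = -6.

a = -5, b = -5, c = -6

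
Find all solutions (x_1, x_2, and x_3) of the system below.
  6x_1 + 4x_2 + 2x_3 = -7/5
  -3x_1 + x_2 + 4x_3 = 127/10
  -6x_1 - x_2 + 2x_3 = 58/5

Row-reduce the augmented matrix:
R1 ← R1 / (6).
R2 ← R2 + 3·R1.
R3 ← R3 + 6·R1.
R2 ← R2 / (3).
R1 ← R1 − 2/3·R2.
R3 ← R3 − 3·R2.
R3 ← R3 / (-1).
R1 ← R1 + 7/9·R3.
R2 ← R2 − 5/3·R3.
Reading off the reduced rows gives x_1 = -3/2, x_2 = 1, x_3 = 9/5.

x_1 = -3/2, x_2 = 1, x_3 = 9/5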